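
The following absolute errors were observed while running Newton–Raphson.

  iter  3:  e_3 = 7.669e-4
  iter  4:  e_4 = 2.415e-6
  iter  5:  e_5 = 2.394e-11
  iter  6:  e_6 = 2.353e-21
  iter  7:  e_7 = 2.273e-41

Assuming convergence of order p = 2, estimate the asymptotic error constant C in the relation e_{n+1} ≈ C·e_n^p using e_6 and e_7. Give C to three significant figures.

C ≈ e_7 / e_6^2
  = 2.273e-41 / (2.353e-21)^2
  = 2.273e-41 / 5.53661e-42 ≈ 4.1054

4.11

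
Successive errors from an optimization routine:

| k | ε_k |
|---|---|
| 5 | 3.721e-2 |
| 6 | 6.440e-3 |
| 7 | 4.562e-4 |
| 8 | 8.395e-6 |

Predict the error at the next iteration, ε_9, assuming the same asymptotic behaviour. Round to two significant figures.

2.0e-8

First estimate the order: p ≈ ln(ε_8/ε_7) / ln(ε_7/ε_6) = ln(8.395e-6/4.562e-4)/ln(4.562e-4/6.440e-3) = ln(0.018402)/ln(0.0708385) ≈ 1.5092.
Then ε_9 ≈ ε_8·(ε_8/ε_7)^p = 8.395e-6·(0.018402)^1.5092 = 8.395e-6·0.00240621 ≈ 2.02e-08.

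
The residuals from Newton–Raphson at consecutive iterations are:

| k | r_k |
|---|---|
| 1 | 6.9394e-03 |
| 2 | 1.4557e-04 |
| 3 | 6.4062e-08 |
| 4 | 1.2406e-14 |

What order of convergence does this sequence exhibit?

Consecutive ratios: r_4/r_3 = 1.2406e-14/6.4062e-08 = 1.93656e-07, r_3/r_2 = 6.4062e-08/1.4557e-04 = 0.000440077.
p ≈ ln(1.93656e-07)/ln(0.000440077) = -15.4572/-7.7286 ≈ 2.00.
So the convergence is quadratic (order 2).

2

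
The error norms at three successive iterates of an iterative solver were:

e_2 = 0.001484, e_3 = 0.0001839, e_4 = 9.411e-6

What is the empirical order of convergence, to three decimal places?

p ≈ ln(e_4/e_3) / ln(e_3/e_2)
  = ln(9.411e-6/0.0001839) / ln(0.0001839/0.001484)
  = ln(0.0511746) / ln(0.123922)
  = -2.972512 / -2.088103 ≈ 1.423547

1.424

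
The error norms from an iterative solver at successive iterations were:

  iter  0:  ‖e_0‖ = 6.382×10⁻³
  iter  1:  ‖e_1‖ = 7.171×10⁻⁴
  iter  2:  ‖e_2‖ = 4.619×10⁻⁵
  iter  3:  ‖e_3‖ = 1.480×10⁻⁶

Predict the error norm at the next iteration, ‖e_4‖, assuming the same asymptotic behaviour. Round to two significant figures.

First estimate the order: p ≈ ln(‖e_3‖/‖e_2‖) / ln(‖e_2‖/‖e_1‖) = ln(1.480×10⁻⁶/4.619×10⁻⁵)/ln(4.619×10⁻⁵/7.171×10⁻⁴) = ln(0.0320416)/ln(0.0644122) ≈ 1.2546.
Then ‖e_4‖ ≈ ‖e_3‖·(‖e_3‖/‖e_2‖)^p = 1.480×10⁻⁶·(0.0320416)^1.2546 = 1.480×10⁻⁶·0.0133435 ≈ 1.975e-08.

2.0e-8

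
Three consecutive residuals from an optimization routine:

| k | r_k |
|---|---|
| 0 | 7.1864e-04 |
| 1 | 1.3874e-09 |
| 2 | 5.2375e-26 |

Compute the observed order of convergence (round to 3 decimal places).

2.874

p ≈ ln(r_2/r_1) / ln(r_1/r_0)
  = ln(5.2375e-26/1.3874e-09) / ln(1.3874e-09/7.1864e-04)
  = ln(3.77505e-17) / ln(1.93059e-06)
  = -37.815533 / -13.157685 ≈ 2.874026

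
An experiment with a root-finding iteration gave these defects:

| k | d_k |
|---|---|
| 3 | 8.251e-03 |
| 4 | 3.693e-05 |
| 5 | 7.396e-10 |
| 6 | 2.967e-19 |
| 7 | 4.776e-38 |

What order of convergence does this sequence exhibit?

2

Consecutive ratios: d_7/d_6 = 4.776e-38/2.967e-19 = 1.60971e-19, d_6/d_5 = 2.967e-19/7.396e-10 = 4.01163e-10.
p ≈ ln(1.60971e-19)/ln(4.01163e-10) = -43.2731/-21.6367 ≈ 2.00.
So the convergence is quadratic (order 2).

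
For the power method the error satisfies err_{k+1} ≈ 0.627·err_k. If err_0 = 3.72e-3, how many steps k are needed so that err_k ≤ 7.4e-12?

43

After k steps, err_k ≈ 3.72e-3·0.627^k.
Need 0.627^k ≤ 7.4e-12/3.72e-3 = 1.98925e-09.
k ≥ ln(1.98925e-09)/ln(0.627) = -20.0355/-0.46681 = 42.920.
Smallest integer k = 43.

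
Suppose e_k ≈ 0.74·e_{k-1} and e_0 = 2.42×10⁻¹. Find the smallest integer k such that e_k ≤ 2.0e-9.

After k steps, e_k ≈ 2.42×10⁻¹·0.74^k.
Need 0.74^k ≤ 2.0e-9/2.42×10⁻¹ = 8.26446e-09.
k ≥ ln(8.26446e-09)/ln(0.74) = -18.6113/-0.30111 = 61.809.
Smallest integer k = 62.

62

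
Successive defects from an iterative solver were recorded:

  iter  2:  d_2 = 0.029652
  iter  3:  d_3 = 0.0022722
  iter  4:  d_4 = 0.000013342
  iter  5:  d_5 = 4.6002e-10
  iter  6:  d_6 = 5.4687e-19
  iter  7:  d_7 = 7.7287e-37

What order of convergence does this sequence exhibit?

2

Consecutive ratios: d_7/d_6 = 7.7287e-37/5.4687e-19 = 1.41326e-18, d_6/d_5 = 5.4687e-19/4.6002e-10 = 1.1888e-09.
p ≈ ln(1.41326e-18)/ln(1.1888e-09) = -41.1006/-20.5503 ≈ 2.00.
So the convergence is quadratic (order 2).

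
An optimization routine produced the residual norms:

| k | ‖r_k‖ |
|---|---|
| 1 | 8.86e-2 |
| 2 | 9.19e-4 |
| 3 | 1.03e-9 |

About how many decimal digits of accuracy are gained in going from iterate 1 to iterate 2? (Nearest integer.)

Digits gained ≈ log₁₀(‖r_1‖/‖r_2‖) = log₁₀(8.86e-2/9.19e-4) = log₁₀(96.4091) ≈ 1.984.

2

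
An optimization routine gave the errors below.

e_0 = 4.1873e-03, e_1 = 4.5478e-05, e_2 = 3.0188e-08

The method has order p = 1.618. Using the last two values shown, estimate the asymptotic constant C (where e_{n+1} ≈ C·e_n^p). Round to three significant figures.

C ≈ e_2 / e_1^1.618
  = 3.0188e-08 / (4.5478e-05)^1.618
  = 3.0188e-08 / 9.42589e-08 ≈ 0.32027

0.320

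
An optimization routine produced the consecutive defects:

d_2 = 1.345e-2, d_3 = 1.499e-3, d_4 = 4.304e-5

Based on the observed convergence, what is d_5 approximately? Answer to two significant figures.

1.4e-7

First estimate the order: p ≈ ln(d_4/d_3) / ln(d_3/d_2) = ln(4.304e-5/1.499e-3)/ln(1.499e-3/1.345e-2) = ln(0.0287125)/ln(0.11145) ≈ 1.6181.
Then d_5 ≈ d_4·(d_4/d_3)^p = 4.304e-5·(0.0287125)^1.6181 = 4.304e-5·0.00319893 ≈ 1.377e-07.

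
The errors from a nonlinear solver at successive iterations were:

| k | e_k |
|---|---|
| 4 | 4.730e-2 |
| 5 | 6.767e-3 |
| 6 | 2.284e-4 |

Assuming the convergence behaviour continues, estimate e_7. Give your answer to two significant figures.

6.2e-7

First estimate the order: p ≈ ln(e_6/e_5) / ln(e_5/e_4) = ln(2.284e-4/6.767e-3)/ln(6.767e-3/4.730e-2) = ln(0.033752)/ln(0.143066) ≈ 1.7428.
Then e_7 ≈ e_6·(e_6/e_5)^p = 2.284e-4·(0.033752)^1.7428 = 2.284e-4·0.00272346 ≈ 6.22e-07.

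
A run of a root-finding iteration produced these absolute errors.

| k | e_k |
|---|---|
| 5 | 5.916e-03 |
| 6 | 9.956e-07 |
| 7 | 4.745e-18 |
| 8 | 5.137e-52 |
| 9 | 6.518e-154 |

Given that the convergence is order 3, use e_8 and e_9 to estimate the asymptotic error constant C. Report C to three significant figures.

4.81

C ≈ e_9 / e_8^3
  = 6.518e-154 / (5.137e-52)^3
  = 6.518e-154 / 1.35559e-154 ≈ 4.8082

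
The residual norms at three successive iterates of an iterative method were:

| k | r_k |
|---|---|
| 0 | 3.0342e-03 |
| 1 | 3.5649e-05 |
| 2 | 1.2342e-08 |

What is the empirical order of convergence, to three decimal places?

p ≈ ln(r_2/r_1) / ln(r_1/r_0)
  = ln(1.2342e-08/3.5649e-05) / ln(3.5649e-05/3.0342e-03)
  = ln(0.000346209) / ln(0.0117491)
  = -7.968468 / -4.443979 ≈ 1.793093

1.793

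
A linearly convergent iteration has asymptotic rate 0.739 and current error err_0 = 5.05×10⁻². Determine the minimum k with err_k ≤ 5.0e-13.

84

After k steps, err_k ≈ 5.05×10⁻²·0.739^k.
Need 0.739^k ≤ 5.0e-13/5.05×10⁻² = 9.90099e-12.
k ≥ ln(9.90099e-12)/ln(0.739) = -25.3384/-0.30246 = 83.774.
Smallest integer k = 84.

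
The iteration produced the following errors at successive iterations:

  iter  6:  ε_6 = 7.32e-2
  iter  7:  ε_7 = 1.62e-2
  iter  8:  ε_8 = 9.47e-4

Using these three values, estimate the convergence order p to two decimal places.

1.88

p ≈ ln(ε_8/ε_7) / ln(ε_7/ε_6)
  = ln(9.47e-4/1.62e-2) / ln(1.62e-2/7.32e-2)
  = ln(0.0584568) / ln(0.221311)
  = -2.83947 / -1.50819 ≈ 1.88270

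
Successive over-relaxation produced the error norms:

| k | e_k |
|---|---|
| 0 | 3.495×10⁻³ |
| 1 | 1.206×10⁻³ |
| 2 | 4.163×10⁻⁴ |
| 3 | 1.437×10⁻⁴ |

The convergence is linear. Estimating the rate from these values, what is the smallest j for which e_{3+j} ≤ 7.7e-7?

5

Rate ρ ≈ e_3/e_2 = 1.437×10⁻⁴/4.163×10⁻⁴ = 0.3452.
After j more steps, e_{3+j} ≈ 1.437×10⁻⁴·ρ^j; need ρ^j ≤ 7.7e-7/1.437×10⁻⁴ = 0.00535839.
j ≥ ln(0.00535839)/ln(0.3452) = -5.2291/-1.06363 = 4.916.
So 5 more iterations are needed.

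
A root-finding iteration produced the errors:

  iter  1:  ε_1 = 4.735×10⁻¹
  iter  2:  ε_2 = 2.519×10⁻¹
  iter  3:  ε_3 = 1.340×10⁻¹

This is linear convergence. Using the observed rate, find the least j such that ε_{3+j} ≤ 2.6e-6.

Rate ρ ≈ ε_3/ε_2 = 1.340×10⁻¹/2.519×10⁻¹ = 0.5320.
After j more steps, ε_{3+j} ≈ 1.340×10⁻¹·ρ^j; need ρ^j ≤ 2.6e-6/1.340×10⁻¹ = 1.9403e-05.
j ≥ ln(1.9403e-05)/ln(0.5320) = -10.8501/-0.63111 = 17.192.
So 18 more iterations are needed.

18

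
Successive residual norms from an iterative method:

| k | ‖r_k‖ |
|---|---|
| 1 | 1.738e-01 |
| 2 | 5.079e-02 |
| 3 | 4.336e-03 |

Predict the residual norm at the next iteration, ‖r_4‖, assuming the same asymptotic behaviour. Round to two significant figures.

3.2e-5

First estimate the order: p ≈ ln(‖r_3‖/‖r_2‖) / ln(‖r_2‖/‖r_1‖) = ln(4.336e-03/5.079e-02)/ln(5.079e-02/1.738e-01) = ln(0.0853711)/ln(0.292232) ≈ 2.0003.
Then ‖r_4‖ ≈ ‖r_3‖·(‖r_3‖/‖r_2‖)^p = 4.336e-03·(0.0853711)^2.0003 = 4.336e-03·0.00728285 ≈ 3.158e-05.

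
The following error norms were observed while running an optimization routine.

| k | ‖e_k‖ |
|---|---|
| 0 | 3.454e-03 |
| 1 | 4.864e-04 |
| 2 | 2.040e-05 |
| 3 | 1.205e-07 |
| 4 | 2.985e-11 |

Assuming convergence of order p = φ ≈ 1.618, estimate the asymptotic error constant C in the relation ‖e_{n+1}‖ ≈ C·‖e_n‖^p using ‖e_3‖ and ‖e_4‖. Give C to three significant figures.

4.68

C ≈ ‖e_4‖ / ‖e_3‖^1.618
  = 2.985e-11 / (1.205e-07)^1.618
  = 2.985e-11 / 6.38318e-12 ≈ 4.6764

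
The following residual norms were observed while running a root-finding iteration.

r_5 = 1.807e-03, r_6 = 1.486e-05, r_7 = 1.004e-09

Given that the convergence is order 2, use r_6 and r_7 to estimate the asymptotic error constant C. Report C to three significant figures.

4.55

C ≈ r_7 / r_6^2
  = 1.004e-09 / (1.486e-05)^2
  = 1.004e-09 / 2.2082e-10 ≈ 4.5467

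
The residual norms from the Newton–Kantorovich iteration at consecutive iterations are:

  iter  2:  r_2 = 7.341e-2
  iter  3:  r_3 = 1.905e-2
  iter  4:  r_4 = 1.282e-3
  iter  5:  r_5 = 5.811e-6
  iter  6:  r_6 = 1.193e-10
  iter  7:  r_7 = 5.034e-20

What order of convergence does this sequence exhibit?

2

Consecutive ratios: r_7/r_6 = 5.034e-20/1.193e-10 = 4.21961e-10, r_6/r_5 = 1.193e-10/5.811e-6 = 2.053e-05.
p ≈ ln(4.21961e-10)/ln(2.053e-05) = -21.5861/-10.7936 ≈ 2.00.
So the convergence is quadratic (order 2).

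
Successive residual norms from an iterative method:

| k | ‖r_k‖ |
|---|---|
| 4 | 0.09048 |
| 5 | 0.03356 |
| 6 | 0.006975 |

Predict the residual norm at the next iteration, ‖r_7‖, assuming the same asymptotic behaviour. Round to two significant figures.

5.8e-4

First estimate the order: p ≈ ln(‖r_6‖/‖r_5‖) / ln(‖r_5‖/‖r_4‖) = ln(0.006975/0.03356)/ln(0.03356/0.09048) = ln(0.207837)/ln(0.370911) ≈ 1.5840.
Then ‖r_7‖ ≈ ‖r_6‖·(‖r_6‖/‖r_5‖)^p = 0.006975·(0.207837)^1.5840 = 0.006975·0.0830373 ≈ 0.0005792.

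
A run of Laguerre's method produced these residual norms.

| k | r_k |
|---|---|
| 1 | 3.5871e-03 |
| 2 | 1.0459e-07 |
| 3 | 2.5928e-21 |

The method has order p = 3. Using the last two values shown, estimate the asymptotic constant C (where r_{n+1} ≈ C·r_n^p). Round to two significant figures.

C ≈ r_3 / r_2^3
  = 2.5928e-21 / (1.0459e-07)^3
  = 2.5928e-21 / 1.14412e-21 ≈ 2.2662

2.3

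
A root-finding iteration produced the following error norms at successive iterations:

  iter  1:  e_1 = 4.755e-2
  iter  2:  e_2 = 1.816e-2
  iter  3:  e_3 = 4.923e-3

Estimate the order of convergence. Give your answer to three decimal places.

p ≈ ln(e_3/e_2) / ln(e_2/e_1)
  = ln(4.923e-3/1.816e-2) / ln(1.816e-2/4.755e-2)
  = ln(0.27109) / ln(0.381914)
  = -1.305304 / -0.962560 ≈ 1.356075

1.356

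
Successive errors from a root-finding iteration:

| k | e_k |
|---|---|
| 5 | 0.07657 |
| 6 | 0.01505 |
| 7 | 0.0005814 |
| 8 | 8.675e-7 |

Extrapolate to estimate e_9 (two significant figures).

1.9e-12

First estimate the order: p ≈ ln(e_8/e_7) / ln(e_7/e_6) = ln(8.675e-7/0.0005814)/ln(0.0005814/0.01505) = ln(0.00149209)/ln(0.0386312) ≈ 2.0001.
Then e_9 ≈ e_8·(e_8/e_7)^p = 8.675e-7·(0.00149209)^2.0001 = 8.675e-7·2.22488e-06 ≈ 1.93e-12.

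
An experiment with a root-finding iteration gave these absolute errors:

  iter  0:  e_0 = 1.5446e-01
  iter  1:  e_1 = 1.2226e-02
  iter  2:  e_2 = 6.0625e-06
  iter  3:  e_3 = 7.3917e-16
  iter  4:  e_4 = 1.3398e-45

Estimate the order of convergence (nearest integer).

Consecutive ratios: e_4/e_3 = 1.3398e-45/7.3917e-16 = 1.81257e-30, e_3/e_2 = 7.3917e-16/6.0625e-06 = 1.21925e-10.
p ≈ ln(1.81257e-30)/ln(1.21925e-10) = -68.4828/-22.8276 ≈ 3.00.
So the convergence is cubic (order 3).

3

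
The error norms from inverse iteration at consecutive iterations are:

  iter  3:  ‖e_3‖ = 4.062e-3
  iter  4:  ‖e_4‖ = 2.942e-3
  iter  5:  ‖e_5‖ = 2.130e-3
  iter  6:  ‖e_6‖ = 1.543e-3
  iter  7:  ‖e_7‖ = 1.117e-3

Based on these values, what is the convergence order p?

1

Consecutive ratios: ‖e_7‖/‖e_6‖ = 1.117e-3/1.543e-3 = 0.723914, ‖e_6‖/‖e_5‖ = 1.543e-3/2.130e-3 = 0.724413.
p ≈ ln(0.723914)/ln(0.724413) = -0.3231/-0.3224 ≈ 1.00.
So the convergence is linear (order 1).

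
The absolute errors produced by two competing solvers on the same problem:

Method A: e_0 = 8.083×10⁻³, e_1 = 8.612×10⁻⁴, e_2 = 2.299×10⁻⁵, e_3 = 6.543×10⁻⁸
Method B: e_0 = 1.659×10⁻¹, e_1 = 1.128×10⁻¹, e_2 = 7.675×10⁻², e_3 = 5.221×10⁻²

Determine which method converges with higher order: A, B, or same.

A

Method A: p ≈ ln(6.543×10⁻⁸/2.299×10⁻⁵)/ln(2.299×10⁻⁵/8.612×10⁻⁴) ≈ 1.62.
Method B: p ≈ ln(5.221×10⁻²/7.675×10⁻²)/ln(7.675×10⁻²/1.128×10⁻¹) ≈ 1.00.
Method A has the higher order (≈1.6 vs ≈1.0).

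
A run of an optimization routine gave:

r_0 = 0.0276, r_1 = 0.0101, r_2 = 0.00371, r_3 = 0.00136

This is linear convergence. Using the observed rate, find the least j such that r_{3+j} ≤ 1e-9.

Rate ρ ≈ r_3/r_2 = 0.00136/0.00371 = 0.3666.
After j more steps, r_{3+j} ≈ 0.00136·ρ^j; need ρ^j ≤ 1e-9/0.00136 = 7.35294e-07.
j ≥ ln(7.35294e-07)/ln(0.3666) = -14.1230/-1.00348 = 14.074.
So 15 more iterations are needed.

15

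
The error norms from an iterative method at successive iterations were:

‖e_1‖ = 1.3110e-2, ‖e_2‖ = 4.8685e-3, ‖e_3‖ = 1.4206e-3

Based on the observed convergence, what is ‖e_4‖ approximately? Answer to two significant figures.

3.1e-4

First estimate the order: p ≈ ln(‖e_3‖/‖e_2‖) / ln(‖e_2‖/‖e_1‖) = ln(1.4206e-3/4.8685e-3)/ln(4.8685e-3/1.3110e-2) = ln(0.291794)/ln(0.371358) ≈ 1.2434.
Then ‖e_4‖ ≈ ‖e_3‖·(‖e_3‖/‖e_2‖)^p = 1.4206e-3·(0.291794)^1.2434 = 1.4206e-3·0.21621 ≈ 0.0003071.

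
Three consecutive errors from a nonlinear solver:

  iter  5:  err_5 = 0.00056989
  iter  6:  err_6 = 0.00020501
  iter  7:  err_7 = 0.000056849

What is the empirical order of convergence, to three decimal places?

1.255

p ≈ ln(err_7/err_6) / ln(err_6/err_5)
  = ln(0.000056849/0.00020501) / ln(0.00020501/0.00056989)
  = ln(0.277299) / ln(0.359736)
  = -1.282659 / -1.022385 ≈ 1.254575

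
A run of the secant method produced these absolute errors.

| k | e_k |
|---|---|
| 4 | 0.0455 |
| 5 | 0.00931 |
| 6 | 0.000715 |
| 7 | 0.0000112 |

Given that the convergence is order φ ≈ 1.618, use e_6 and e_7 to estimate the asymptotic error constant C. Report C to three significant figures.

C ≈ e_7 / e_6^1.618
  = 0.0000112 / (0.000715)^1.618
  = 0.0000112 / 8.13331e-06 ≈ 1.3771

1.38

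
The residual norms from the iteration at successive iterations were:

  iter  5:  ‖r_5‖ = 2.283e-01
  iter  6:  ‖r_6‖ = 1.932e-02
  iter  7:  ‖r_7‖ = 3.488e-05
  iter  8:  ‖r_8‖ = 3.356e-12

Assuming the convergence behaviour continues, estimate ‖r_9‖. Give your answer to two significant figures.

3.8e-30

First estimate the order: p ≈ ln(‖r_8‖/‖r_7‖) / ln(‖r_7‖/‖r_6‖) = ln(3.356e-12/3.488e-05)/ln(3.488e-05/1.932e-02) = ln(9.62156e-08)/ln(0.00180538) ≈ 2.5577.
Then ‖r_9‖ ≈ ‖r_8‖·(‖r_8‖/‖r_7‖)^p = 3.356e-12·(9.62156e-08)^2.5577 = 3.356e-12·1.13044e-18 ≈ 3.794e-30.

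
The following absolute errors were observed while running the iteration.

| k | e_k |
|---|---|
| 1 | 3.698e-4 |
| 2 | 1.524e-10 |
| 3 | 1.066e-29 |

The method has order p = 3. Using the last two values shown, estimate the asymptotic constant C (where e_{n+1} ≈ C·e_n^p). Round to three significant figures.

3.01

C ≈ e_3 / e_2^3
  = 1.066e-29 / (1.524e-10)^3
  = 1.066e-29 / 3.53961e-30 ≈ 3.0116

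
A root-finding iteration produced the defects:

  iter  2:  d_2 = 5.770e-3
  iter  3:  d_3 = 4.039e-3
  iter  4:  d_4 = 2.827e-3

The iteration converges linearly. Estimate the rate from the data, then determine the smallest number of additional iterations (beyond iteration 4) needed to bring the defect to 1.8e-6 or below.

Rate ρ ≈ d_4/d_3 = 2.827e-3/4.039e-3 = 0.6999.
After j more steps, d_{4+j} ≈ 2.827e-3·ρ^j; need ρ^j ≤ 1.8e-6/2.827e-3 = 0.000636717.
j ≥ ln(0.000636717)/ln(0.6999) = -7.3592/-0.35682 = 20.624.
So 21 more iterations are needed.

21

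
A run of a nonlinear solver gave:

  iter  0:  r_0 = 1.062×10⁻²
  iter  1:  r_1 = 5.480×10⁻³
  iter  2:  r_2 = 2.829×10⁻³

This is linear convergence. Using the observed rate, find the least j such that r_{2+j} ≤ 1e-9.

Rate ρ ≈ r_2/r_1 = 2.829×10⁻³/5.480×10⁻³ = 0.5162.
After j more steps, r_{2+j} ≈ 2.829×10⁻³·ρ^j; need ρ^j ≤ 1e-9/2.829×10⁻³ = 3.53482e-07.
j ≥ ln(3.53482e-07)/ln(0.5162) = -14.8554/-0.66126 = 22.465.
So 23 more iterations are needed.

23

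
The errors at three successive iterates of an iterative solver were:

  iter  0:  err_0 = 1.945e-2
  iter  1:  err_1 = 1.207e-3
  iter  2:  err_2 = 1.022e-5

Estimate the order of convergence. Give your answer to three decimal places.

1.717

p ≈ ln(err_2/err_1) / ln(err_1/err_0)
  = ln(1.022e-5/1.207e-3) / ln(1.207e-3/1.945e-2)
  = ln(0.00846727) / ln(0.0620566)
  = -4.771547 / -2.779708 ≈ 1.716564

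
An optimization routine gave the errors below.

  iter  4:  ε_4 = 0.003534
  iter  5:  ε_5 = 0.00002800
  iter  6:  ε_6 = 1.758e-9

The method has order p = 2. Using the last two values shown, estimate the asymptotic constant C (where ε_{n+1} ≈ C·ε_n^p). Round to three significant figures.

2.24

C ≈ ε_6 / ε_5^2
  = 1.758e-9 / (0.00002800)^2
  = 1.758e-9 / 7.84e-10 ≈ 2.2423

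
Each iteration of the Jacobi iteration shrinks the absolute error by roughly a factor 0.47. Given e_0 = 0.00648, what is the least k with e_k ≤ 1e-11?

27

After k steps, e_k ≈ 0.00648·0.47^k.
Need 0.47^k ≤ 1e-11/0.00648 = 1.54321e-09.
k ≥ ln(1.54321e-09)/ln(0.47) = -20.2894/-0.75502 = 26.873.
Smallest integer k = 27.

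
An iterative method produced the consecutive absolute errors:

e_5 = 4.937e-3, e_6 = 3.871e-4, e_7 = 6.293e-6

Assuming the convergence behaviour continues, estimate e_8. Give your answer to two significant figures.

8.0e-9

First estimate the order: p ≈ ln(e_7/e_6) / ln(e_6/e_5) = ln(6.293e-6/3.871e-4)/ln(3.871e-4/4.937e-3) = ln(0.0162568)/ln(0.0784079) ≈ 1.6180.
Then e_8 ≈ e_7·(e_7/e_6)^p = 6.293e-6·(0.0162568)^1.6180 = 6.293e-6·0.00127484 ≈ 8.023e-09.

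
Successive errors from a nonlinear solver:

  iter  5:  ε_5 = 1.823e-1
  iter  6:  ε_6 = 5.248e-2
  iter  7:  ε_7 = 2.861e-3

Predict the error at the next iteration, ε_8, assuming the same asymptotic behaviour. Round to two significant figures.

First estimate the order: p ≈ ln(ε_7/ε_6) / ln(ε_6/ε_5) = ln(2.861e-3/5.248e-2)/ln(5.248e-2/1.823e-1) = ln(0.054516)/ln(0.287877) ≈ 2.3363.
Then ε_8 ≈ ε_7·(ε_7/ε_6)^p = 2.861e-3·(0.054516)^2.3363 = 2.861e-3·0.00111723 ≈ 3.196e-06.

3.2e-6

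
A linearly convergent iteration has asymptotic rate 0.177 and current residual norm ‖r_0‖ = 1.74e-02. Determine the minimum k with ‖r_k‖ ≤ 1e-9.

10

After k steps, ‖r_k‖ ≈ 1.74e-02·0.177^k.
Need 0.177^k ≤ 1e-9/1.74e-02 = 5.74713e-08.
k ≥ ln(5.74713e-08)/ln(0.177) = -16.6720/-1.73161 = 9.628.
Smallest integer k = 10.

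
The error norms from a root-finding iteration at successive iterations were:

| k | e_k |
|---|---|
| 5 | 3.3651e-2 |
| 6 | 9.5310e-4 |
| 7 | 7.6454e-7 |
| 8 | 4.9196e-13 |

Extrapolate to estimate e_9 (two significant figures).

2.0e-25

First estimate the order: p ≈ ln(e_8/e_7) / ln(e_7/e_6) = ln(4.9196e-13/7.6454e-7)/ln(7.6454e-7/9.5310e-4) = ln(6.43472e-07)/ln(0.000802161) ≈ 2.0000.
Then e_9 ≈ e_8·(e_8/e_7)^p = 4.9196e-13·(6.43472e-07)^2.0000 = 4.9196e-13·4.14056e-13 ≈ 2.037e-25.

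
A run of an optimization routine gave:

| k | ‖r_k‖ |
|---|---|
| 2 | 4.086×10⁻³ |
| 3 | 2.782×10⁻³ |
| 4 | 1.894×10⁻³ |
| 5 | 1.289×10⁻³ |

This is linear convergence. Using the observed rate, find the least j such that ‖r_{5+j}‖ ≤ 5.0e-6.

Rate ρ ≈ ‖r_5‖/‖r_4‖ = 1.289×10⁻³/1.894×10⁻³ = 0.6806.
After j more steps, ‖r_{5+j}‖ ≈ 1.289×10⁻³·ρ^j; need ρ^j ≤ 5.0e-6/1.289×10⁻³ = 0.00387898.
j ≥ ln(0.00387898)/ln(0.6806) = -5.5522/-0.38478 = 14.430.
So 15 more iterations are needed.

15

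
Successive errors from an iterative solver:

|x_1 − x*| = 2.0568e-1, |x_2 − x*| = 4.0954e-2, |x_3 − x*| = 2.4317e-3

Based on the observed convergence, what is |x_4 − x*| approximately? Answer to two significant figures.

First estimate the order: p ≈ ln(|x_3 − x*|/|x_2 − x*|) / ln(|x_2 − x*|/|x_1 − x*|) = ln(2.4317e-3/4.0954e-2)/ln(4.0954e-2/2.0568e-1) = ln(0.0593764)/ln(0.199115) ≈ 1.7497.
Then |x_4 − x*| ≈ |x_3 − x*|·(|x_3 − x*|/|x_2 − x*|)^p = 2.4317e-3·(0.0593764)^1.7497 = 2.4317e-3·0.00714813 ≈ 1.738e-05.

1.7e-5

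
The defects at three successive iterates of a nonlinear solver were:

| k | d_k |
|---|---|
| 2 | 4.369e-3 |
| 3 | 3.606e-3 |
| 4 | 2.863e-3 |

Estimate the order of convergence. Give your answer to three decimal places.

1.202

p ≈ ln(d_4/d_3) / ln(d_3/d_2)
  = ln(2.863e-3/3.606e-3) / ln(3.606e-3/4.369e-3)
  = ln(0.793955) / ln(0.82536)
  = -0.230728 / -0.191936 ≈ 1.202109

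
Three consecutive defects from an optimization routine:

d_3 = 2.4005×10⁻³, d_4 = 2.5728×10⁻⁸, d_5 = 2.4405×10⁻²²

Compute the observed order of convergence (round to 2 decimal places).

p ≈ ln(d_5/d_4) / ln(d_4/d_3)
  = ln(2.4405×10⁻²²/2.5728×10⁻⁸) / ln(2.5728×10⁻⁸/2.4005×10⁻³)
  = ln(9.48577e-15) / ln(1.07178e-05)
  = -32.28898 / -11.44360 ≈ 2.82158

2.82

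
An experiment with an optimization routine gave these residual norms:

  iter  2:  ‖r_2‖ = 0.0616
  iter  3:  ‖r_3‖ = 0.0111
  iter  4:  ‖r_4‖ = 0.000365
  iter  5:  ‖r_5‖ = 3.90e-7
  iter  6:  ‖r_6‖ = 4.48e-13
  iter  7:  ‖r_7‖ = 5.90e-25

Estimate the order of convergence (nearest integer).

2

Consecutive ratios: ‖r_7‖/‖r_6‖ = 5.90e-25/4.48e-13 = 1.31696e-12, ‖r_6‖/‖r_5‖ = 4.48e-13/3.90e-7 = 1.14872e-06.
p ≈ ln(1.31696e-12)/ln(1.14872e-06) = -27.3557/-13.6769 ≈ 2.00.
So the convergence is quadratic (order 2).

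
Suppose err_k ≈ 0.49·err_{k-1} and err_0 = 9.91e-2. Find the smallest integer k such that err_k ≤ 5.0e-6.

After k steps, err_k ≈ 9.91e-2·0.49^k.
Need 0.49^k ≤ 5.0e-6/9.91e-2 = 5.04541e-05.
k ≥ ln(5.04541e-05)/ln(0.49) = -9.8944/-0.71335 = 13.870.
Smallest integer k = 14.

14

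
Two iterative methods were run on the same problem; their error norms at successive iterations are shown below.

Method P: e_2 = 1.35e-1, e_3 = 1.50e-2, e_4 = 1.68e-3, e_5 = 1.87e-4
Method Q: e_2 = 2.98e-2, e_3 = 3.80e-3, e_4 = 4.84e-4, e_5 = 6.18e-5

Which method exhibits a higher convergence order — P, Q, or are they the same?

same

Method P: p ≈ ln(1.87e-4/1.68e-3)/ln(1.68e-3/1.50e-2) ≈ 1.00.
Method Q: p ≈ ln(6.18e-5/4.84e-4)/ln(4.84e-4/3.80e-3) ≈ 1.00.
Both orders ≈ 1.0 — effectively the same.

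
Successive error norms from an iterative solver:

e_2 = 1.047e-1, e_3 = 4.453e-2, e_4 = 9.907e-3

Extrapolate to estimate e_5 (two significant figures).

First estimate the order: p ≈ ln(e_4/e_3) / ln(e_3/e_2) = ln(9.907e-3/4.453e-2)/ln(4.453e-2/1.047e-1) = ln(0.222479)/ln(0.42531) ≈ 1.7579.
Then e_5 ≈ e_4·(e_4/e_3)^p = 9.907e-3·(0.222479)^1.7579 = 9.907e-3·0.0712196 ≈ 0.0007056.

7.1e-4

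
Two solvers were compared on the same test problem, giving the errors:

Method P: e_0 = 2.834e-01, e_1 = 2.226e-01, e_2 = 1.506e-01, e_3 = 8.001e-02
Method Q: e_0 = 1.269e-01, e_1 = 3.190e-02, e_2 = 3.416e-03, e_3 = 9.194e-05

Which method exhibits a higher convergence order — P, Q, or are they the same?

Method P: p ≈ ln(8.001e-02/1.506e-01)/ln(1.506e-01/2.226e-01) ≈ 1.62.
Method Q: p ≈ ln(9.194e-05/3.416e-03)/ln(3.416e-03/3.190e-02) ≈ 1.62.
Both orders ≈ 1.6 — effectively the same.

same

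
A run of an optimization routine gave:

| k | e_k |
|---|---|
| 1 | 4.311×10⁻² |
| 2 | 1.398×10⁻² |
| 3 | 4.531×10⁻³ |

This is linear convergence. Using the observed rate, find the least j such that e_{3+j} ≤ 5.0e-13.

Rate ρ ≈ e_3/e_2 = 4.531×10⁻³/1.398×10⁻² = 0.3241.
After j more steps, e_{3+j} ≈ 4.531×10⁻³·ρ^j; need ρ^j ≤ 5.0e-13/4.531×10⁻³ = 1.10351e-10.
j ≥ ln(1.10351e-10)/ln(0.3241) = -22.9274/-1.12670 = 20.349.
So 21 more iterations are needed.

21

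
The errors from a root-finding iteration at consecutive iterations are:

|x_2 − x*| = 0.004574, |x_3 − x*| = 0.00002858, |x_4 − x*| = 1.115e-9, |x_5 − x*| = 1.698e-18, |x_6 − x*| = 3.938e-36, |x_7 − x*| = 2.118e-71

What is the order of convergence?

Consecutive ratios: |x_7 − x*|/|x_6 − x*| = 2.118e-71/3.938e-36 = 5.37836e-36, |x_6 − x*|/|x_5 − x*| = 3.938e-36/1.698e-18 = 2.3192e-18.
p ≈ ln(5.37836e-36)/ln(2.3192e-18) = -81.2107/-40.6053 ≈ 2.00.
So the convergence is quadratic (order 2).

2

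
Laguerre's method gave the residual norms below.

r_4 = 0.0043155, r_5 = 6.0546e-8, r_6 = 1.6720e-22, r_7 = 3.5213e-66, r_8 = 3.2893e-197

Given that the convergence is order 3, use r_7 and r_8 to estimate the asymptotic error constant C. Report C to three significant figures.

0.753

C ≈ r_8 / r_7^3
  = 3.2893e-197 / (3.5213e-66)^3
  = 3.2893e-197 / 4.36625e-197 ≈ 0.75335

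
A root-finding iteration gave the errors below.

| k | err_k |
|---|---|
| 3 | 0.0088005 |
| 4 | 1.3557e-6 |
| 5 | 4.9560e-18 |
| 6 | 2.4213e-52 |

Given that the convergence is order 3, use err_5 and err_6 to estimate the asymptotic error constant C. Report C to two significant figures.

C ≈ err_6 / err_5^3
  = 2.4213e-52 / (4.9560e-18)^3
  = 2.4213e-52 / 1.21729e-52 ≈ 1.9891

2.0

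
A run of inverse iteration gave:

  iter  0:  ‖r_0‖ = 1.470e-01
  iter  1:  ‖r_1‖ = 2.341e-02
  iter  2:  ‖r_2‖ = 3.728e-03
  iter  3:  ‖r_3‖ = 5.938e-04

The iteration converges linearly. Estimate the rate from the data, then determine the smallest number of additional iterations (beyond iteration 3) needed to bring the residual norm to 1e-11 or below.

Rate ρ ≈ ‖r_3‖/‖r_2‖ = 5.938e-04/3.728e-03 = 0.1593.
After j more steps, ‖r_{3+j}‖ ≈ 5.938e-04·ρ^j; need ρ^j ≤ 1e-11/5.938e-04 = 1.68407e-08.
j ≥ ln(1.68407e-08)/ln(0.1593) = -17.8995/-1.83697 = 9.744.
So 10 more iterations are needed.

10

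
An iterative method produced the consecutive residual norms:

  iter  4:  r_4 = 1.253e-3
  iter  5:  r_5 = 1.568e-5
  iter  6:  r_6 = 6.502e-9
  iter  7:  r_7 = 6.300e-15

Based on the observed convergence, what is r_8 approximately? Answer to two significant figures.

First estimate the order: p ≈ ln(r_7/r_6) / ln(r_6/r_5) = ln(6.300e-15/6.502e-9)/ln(6.502e-9/1.568e-5) = ln(9.68933e-07)/ln(0.000414668) ≈ 1.7780.
Then r_8 ≈ r_7·(r_7/r_6)^p = 6.300e-15·(9.68933e-07)^1.7780 = 6.300e-15·2.03063e-11 ≈ 1.279e-25.

1.3e-25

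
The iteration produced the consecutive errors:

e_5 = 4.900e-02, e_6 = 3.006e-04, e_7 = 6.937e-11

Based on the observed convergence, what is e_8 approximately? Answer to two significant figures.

First estimate the order: p ≈ ln(e_7/e_6) / ln(e_6/e_5) = ln(6.937e-11/3.006e-04)/ln(3.006e-04/4.900e-02) = ln(2.30772e-07)/ln(0.00613469) ≈ 3.0001.
Then e_8 ≈ e_7·(e_7/e_6)^p = 6.937e-11·(2.30772e-07)^3.0001 = 6.937e-11·1.22712e-20 ≈ 8.513e-31.

8.5e-31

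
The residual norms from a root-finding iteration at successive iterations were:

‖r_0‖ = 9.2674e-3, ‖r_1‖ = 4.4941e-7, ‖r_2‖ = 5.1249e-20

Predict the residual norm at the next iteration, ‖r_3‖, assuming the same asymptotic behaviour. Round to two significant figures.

First estimate the order: p ≈ ln(‖r_2‖/‖r_1‖) / ln(‖r_1‖/‖r_0‖) = ln(5.1249e-20/4.4941e-7)/ln(4.4941e-7/9.2674e-3) = ln(1.14036e-13)/ln(4.84936e-05) ≈ 3.0000.
Then ‖r_3‖ ≈ ‖r_2‖·(‖r_2‖/‖r_1‖)^p = 5.1249e-20·(1.14036e-13)^3.0000 = 5.1249e-20·1.48295e-39 ≈ 7.6e-59.

7.6e-59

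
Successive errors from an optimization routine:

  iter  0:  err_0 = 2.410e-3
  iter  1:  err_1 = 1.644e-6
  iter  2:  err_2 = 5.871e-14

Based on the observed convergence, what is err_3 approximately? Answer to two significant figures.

1.8e-31

First estimate the order: p ≈ ln(err_2/err_1) / ln(err_1/err_0) = ln(5.871e-14/1.644e-6)/ln(1.644e-6/2.410e-3) = ln(3.57117e-08)/ln(0.000682158) ≈ 2.3522.
Then err_3 ≈ err_2·(err_2/err_1)^p = 5.871e-14·(3.57117e-08)^2.3522 = 5.871e-14·3.03893e-18 ≈ 1.784e-31.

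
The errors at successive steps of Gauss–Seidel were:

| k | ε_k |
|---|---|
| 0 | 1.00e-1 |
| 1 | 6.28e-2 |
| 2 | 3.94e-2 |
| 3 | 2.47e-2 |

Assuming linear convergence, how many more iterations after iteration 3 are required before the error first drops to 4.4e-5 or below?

14

Rate ρ ≈ ε_3/ε_2 = 2.47e-2/3.94e-2 = 0.6269.
After j more steps, ε_{3+j} ≈ 2.47e-2·ρ^j; need ρ^j ≤ 4.4e-5/2.47e-2 = 0.00178138.
j ≥ ln(0.00178138)/ln(0.6269) = -6.3304/-0.46697 = 13.556.
So 14 more iterations are needed.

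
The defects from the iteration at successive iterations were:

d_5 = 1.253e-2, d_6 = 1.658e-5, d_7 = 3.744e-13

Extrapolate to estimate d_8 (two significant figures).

1.8e-33

First estimate the order: p ≈ ln(d_7/d_6) / ln(d_6/d_5) = ln(3.744e-13/1.658e-5)/ln(1.658e-5/1.253e-2) = ln(2.25814e-08)/ln(0.00132322) ≈ 2.6565.
Then d_8 ≈ d_7·(d_7/d_6)^p = 3.744e-13·(2.25814e-08)^2.6565 = 3.744e-13·4.87236e-21 ≈ 1.824e-33.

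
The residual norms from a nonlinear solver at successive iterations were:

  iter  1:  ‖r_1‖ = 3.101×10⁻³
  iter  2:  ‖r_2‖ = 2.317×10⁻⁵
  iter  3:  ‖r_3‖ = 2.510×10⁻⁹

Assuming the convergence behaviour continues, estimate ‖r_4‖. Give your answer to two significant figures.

First estimate the order: p ≈ ln(‖r_3‖/‖r_2‖) / ln(‖r_2‖/‖r_1‖) = ln(2.510×10⁻⁹/2.317×10⁻⁵)/ln(2.317×10⁻⁵/3.101×10⁻³) = ln(0.00010833)/ln(0.00747178) ≈ 1.8646.
Then ‖r_4‖ ≈ ‖r_3‖·(‖r_3‖/‖r_2‖)^p = 2.510×10⁻⁹·(0.00010833)^1.8646 = 2.510×10⁻⁹·4.0401e-08 ≈ 1.014e-16.

1.0e-16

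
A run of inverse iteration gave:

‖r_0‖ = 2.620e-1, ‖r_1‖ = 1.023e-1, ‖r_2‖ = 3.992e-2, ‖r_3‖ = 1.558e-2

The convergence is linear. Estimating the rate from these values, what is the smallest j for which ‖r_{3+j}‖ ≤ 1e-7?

Rate ρ ≈ ‖r_3‖/‖r_2‖ = 1.558e-2/3.992e-2 = 0.3903.
After j more steps, ‖r_{3+j}‖ ≈ 1.558e-2·ρ^j; need ρ^j ≤ 1e-7/1.558e-2 = 6.41849e-06.
j ≥ ln(6.41849e-06)/ln(0.3903) = -11.9563/-0.94084 = 12.708.
So 13 more iterations are needed.

13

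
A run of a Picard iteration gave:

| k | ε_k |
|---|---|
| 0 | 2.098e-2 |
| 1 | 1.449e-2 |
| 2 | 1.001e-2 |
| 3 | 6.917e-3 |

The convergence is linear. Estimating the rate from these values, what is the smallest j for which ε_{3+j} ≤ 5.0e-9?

Rate ρ ≈ ε_3/ε_2 = 6.917e-3/1.001e-2 = 0.6910.
After j more steps, ε_{3+j} ≈ 6.917e-3·ρ^j; need ρ^j ≤ 5.0e-9/6.917e-3 = 7.22857e-07.
j ≥ ln(7.22857e-07)/ln(0.6910) = -14.1401/-0.36962 = 38.256.
So 39 more iterations are needed.

39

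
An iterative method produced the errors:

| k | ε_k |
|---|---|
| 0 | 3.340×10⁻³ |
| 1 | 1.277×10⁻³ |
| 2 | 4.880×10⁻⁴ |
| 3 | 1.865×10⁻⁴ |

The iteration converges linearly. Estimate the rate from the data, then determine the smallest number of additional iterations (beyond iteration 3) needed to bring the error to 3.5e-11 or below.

17

Rate ρ ≈ ε_3/ε_2 = 1.865×10⁻⁴/4.880×10⁻⁴ = 0.3822.
After j more steps, ε_{3+j} ≈ 1.865×10⁻⁴·ρ^j; need ρ^j ≤ 3.5e-11/1.865×10⁻⁴ = 1.87668e-07.
j ≥ ln(1.87668e-07)/ln(0.3822) = -15.4886/-0.96181 = 16.104.
So 17 more iterations are needed.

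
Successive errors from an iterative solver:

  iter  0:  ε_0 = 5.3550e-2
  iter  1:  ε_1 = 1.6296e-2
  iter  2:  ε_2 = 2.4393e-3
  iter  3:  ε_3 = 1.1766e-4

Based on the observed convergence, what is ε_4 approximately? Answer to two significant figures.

9.3e-7

First estimate the order: p ≈ ln(ε_3/ε_2) / ln(ε_2/ε_1) = ln(1.1766e-4/2.4393e-3)/ln(2.4393e-3/1.6296e-2) = ln(0.0482351)/ln(0.149687) ≈ 1.5963.
Then ε_4 ≈ ε_3·(ε_3/ε_2)^p = 1.1766e-4·(0.0482351)^1.5963 = 1.1766e-4·0.00791139 ≈ 9.309e-07.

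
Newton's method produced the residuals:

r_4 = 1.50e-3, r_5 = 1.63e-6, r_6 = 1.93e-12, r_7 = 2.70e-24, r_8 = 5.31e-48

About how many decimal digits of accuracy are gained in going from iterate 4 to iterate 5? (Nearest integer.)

3

Digits gained ≈ log₁₀(r_4/r_5) = log₁₀(1.50e-3/1.63e-6) = log₁₀(920.245) ≈ 2.964.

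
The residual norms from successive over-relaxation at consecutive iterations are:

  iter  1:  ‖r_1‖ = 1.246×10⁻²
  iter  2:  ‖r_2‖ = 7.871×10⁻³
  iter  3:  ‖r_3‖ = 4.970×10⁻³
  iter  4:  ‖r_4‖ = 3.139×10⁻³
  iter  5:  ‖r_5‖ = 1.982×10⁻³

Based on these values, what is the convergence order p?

Consecutive ratios: ‖r_5‖/‖r_4‖ = 1.982×10⁻³/3.139×10⁻³ = 0.631411, ‖r_4‖/‖r_3‖ = 3.139×10⁻³/4.970×10⁻³ = 0.63159.
p ≈ ln(0.631411)/ln(0.63159) = -0.4598/-0.4595 ≈ 1.00.
So the convergence is linear (order 1).

1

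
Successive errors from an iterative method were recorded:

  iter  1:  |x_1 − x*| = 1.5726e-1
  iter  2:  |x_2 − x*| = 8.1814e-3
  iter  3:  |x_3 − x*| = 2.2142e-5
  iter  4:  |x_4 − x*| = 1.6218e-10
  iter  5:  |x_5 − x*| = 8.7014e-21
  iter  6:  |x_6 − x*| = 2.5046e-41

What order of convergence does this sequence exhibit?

2

Consecutive ratios: |x_6 − x*|/|x_5 − x*| = 2.5046e-41/8.7014e-21 = 2.87839e-21, |x_5 − x*|/|x_4 − x*| = 8.7014e-21/1.6218e-10 = 5.36527e-11.
p ≈ ln(2.87839e-21)/ln(5.36527e-11) = -47.2971/-23.6485 ≈ 2.00.
So the convergence is quadratic (order 2).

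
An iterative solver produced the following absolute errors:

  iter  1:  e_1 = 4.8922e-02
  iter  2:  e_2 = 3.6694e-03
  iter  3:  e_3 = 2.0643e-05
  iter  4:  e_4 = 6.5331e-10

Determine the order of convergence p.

Consecutive ratios: e_4/e_3 = 6.5331e-10/2.0643e-05 = 3.1648e-05, e_3/e_2 = 2.0643e-05/3.6694e-03 = 0.00562572.
p ≈ ln(3.1648e-05)/ln(0.00562572) = -10.3608/-5.1804 ≈ 2.00.
So the convergence is quadratic (order 2).

2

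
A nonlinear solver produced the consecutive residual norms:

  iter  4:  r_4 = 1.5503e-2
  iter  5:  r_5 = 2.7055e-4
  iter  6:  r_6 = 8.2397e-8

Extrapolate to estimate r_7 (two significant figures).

First estimate the order: p ≈ ln(r_6/r_5) / ln(r_5/r_4) = ln(8.2397e-8/2.7055e-4)/ln(2.7055e-4/1.5503e-2) = ln(0.000304554)/ln(0.0174515) ≈ 2.0000.
Then r_7 ≈ r_6·(r_6/r_5)^p = 8.2397e-8·(0.000304554)^2.0000 = 8.2397e-8·9.27531e-08 ≈ 7.643e-15.

7.6e-15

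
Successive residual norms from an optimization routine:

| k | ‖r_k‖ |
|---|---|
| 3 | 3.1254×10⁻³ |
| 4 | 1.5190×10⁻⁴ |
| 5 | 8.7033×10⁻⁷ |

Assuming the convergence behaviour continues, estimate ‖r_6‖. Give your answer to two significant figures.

First estimate the order: p ≈ ln(‖r_5‖/‖r_4‖) / ln(‖r_4‖/‖r_3‖) = ln(8.7033×10⁻⁷/1.5190×10⁻⁴)/ln(1.5190×10⁻⁴/3.1254×10⁻³) = ln(0.00572962)/ln(0.0486018) ≈ 1.7070.
Then ‖r_6‖ ≈ ‖r_5‖·(‖r_5‖/‖r_4‖)^p = 8.7033×10⁻⁷·(0.00572962)^1.7070 = 8.7033×10⁻⁷·0.000148978 ≈ 1.297e-10.

1.3e-10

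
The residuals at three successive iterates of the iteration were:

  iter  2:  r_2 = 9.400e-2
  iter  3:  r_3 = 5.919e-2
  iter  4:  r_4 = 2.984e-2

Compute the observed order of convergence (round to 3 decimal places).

1.481

p ≈ ln(r_4/r_3) / ln(r_3/r_2)
  = ln(2.984e-2/5.919e-2) / ln(5.919e-2/9.400e-2)
  = ln(0.504139) / ln(0.629681)
  = -0.684903 / -0.462542 ≈ 1.480737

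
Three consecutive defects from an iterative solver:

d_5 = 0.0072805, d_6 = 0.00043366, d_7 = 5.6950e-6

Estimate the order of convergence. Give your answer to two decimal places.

1.54

p ≈ ln(d_7/d_6) / ln(d_6/d_5)
  = ln(5.6950e-6/0.00043366) / ln(0.00043366/0.0072805)
  = ln(0.0131324) / ln(0.0595646)
  = -4.33267 / -2.82069 ≈ 1.53603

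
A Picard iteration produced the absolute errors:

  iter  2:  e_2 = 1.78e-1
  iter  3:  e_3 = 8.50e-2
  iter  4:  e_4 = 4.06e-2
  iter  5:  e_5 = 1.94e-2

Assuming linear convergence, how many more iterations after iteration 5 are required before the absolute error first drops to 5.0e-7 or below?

15

Rate ρ ≈ e_5/e_4 = 1.94e-2/4.06e-2 = 0.4778.
After j more steps, e_{5+j} ≈ 1.94e-2·ρ^j; need ρ^j ≤ 5.0e-7/1.94e-2 = 2.57732e-05.
j ≥ ln(2.57732e-05)/ln(0.4778) = -10.5662/-0.73856 = 14.306.
So 15 more iterations are needed.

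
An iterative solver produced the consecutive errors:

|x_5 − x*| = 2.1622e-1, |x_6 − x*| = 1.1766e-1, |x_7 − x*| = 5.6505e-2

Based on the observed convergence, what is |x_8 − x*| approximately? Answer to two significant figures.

First estimate the order: p ≈ ln(|x_7 − x*|/|x_6 − x*|) / ln(|x_6 − x*|/|x_5 − x*|) = ln(5.6505e-2/1.1766e-1)/ln(1.1766e-1/2.1622e-1) = ln(0.48024)/ln(0.544168) ≈ 1.2054.
Then |x_8 − x*| ≈ |x_7 − x*|·(|x_7 − x*|/|x_6 − x*|)^p = 5.6505e-2·(0.48024)^1.2054 = 5.6505e-2·0.413076 ≈ 0.02334.

2.3e-2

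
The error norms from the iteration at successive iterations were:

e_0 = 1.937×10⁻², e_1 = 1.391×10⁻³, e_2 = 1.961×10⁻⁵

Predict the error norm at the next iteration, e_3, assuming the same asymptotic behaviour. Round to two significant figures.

2.0e-8

First estimate the order: p ≈ ln(e_2/e_1) / ln(e_1/e_0) = ln(1.961×10⁻⁵/1.391×10⁻³)/ln(1.391×10⁻³/1.937×10⁻²) = ln(0.0140978)/ln(0.0718121) ≈ 1.6182.
Then e_3 ≈ e_2·(e_2/e_1)^p = 1.961×10⁻⁵·(0.0140978)^1.6182 = 1.961×10⁻⁵·0.00101148 ≈ 1.984e-08.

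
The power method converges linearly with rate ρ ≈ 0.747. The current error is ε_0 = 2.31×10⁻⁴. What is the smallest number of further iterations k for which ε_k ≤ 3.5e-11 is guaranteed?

After k steps, ε_k ≈ 2.31×10⁻⁴·0.747^k.
Need 0.747^k ≤ 3.5e-11/2.31×10⁻⁴ = 1.51515e-07.
k ≥ ln(1.51515e-07)/ln(0.747) = -15.7026/-0.29169 = 53.833.
Smallest integer k = 54.

54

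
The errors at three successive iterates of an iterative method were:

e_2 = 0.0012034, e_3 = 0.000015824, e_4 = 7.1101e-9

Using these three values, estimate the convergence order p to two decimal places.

p ≈ ln(e_4/e_3) / ln(e_3/e_2)
  = ln(7.1101e-9/0.000015824) / ln(0.000015824/0.0012034)
  = ln(0.000449324) / ln(0.0131494)
  = -7.70777 / -4.33138 ≈ 1.77952

1.78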